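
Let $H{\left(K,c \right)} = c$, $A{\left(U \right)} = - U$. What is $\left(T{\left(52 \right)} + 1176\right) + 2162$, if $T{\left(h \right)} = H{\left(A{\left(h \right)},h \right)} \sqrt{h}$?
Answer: $3338 + 104 \sqrt{13} \approx 3713.0$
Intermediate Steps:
$T{\left(h \right)} = h^{\frac{3}{2}}$ ($T{\left(h \right)} = h \sqrt{h} = h^{\frac{3}{2}}$)
$\left(T{\left(52 \right)} + 1176\right) + 2162 = \left(52^{\frac{3}{2}} + 1176\right) + 2162 = \left(104 \sqrt{13} + 1176\right) + 2162 = \left(1176 + 104 \sqrt{13}\right) + 2162 = 3338 + 104 \sqrt{13}$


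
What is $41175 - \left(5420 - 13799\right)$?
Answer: $49554$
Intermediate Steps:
$41175 - \left(5420 - 13799\right) = 41175 - -8379 = 41175 + 8379 = 49554$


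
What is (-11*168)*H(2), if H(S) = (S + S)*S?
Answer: -14784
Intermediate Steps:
H(S) = 2*S² (H(S) = (2*S)*S = 2*S²)
(-11*168)*H(2) = (-11*168)*(2*2²) = -3696*4 = -1848*8 = -14784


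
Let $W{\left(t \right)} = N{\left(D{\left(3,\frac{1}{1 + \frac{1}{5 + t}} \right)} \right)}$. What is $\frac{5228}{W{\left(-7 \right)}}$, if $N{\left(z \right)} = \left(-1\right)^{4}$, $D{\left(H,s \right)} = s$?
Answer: $5228$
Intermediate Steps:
$N{\left(z \right)} = 1$
$W{\left(t \right)} = 1$
$\frac{5228}{W{\left(-7 \right)}} = \frac{5228}{1} = 5228 \cdot 1 = 5228$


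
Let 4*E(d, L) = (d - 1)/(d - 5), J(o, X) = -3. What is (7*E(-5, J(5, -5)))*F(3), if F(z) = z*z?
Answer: 189/20 ≈ 9.4500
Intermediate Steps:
F(z) = z²
E(d, L) = (-1 + d)/(4*(-5 + d)) (E(d, L) = ((d - 1)/(d - 5))/4 = ((-1 + d)/(-5 + d))/4 = (-1 + d)/(4*(-5 + d)))
(7*E(-5, J(5, -5)))*F(3) = (7*((-1 - 5)/(4*(-5 - 5))))*3² = (7*((¼)*(-6)/(-10)))*9 = (7*((¼)*(-⅒)*(-6)))*9 = (7*(3/20))*9 = (21/20)*9 = 189/20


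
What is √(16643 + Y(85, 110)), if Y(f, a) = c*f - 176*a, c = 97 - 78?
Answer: I*√1102 ≈ 33.196*I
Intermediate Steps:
c = 19
Y(f, a) = -176*a + 19*f (Y(f, a) = 19*f - 176*a = -176*a + 19*f)
√(16643 + Y(85, 110)) = √(16643 + (-176*110 + 19*85)) = √(16643 + (-19360 + 1615)) = √(16643 - 17745) = √(-1102) = I*√1102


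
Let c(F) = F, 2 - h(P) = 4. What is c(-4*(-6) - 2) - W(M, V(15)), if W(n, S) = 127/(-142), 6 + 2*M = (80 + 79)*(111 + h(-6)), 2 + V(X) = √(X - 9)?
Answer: 3251/142 ≈ 22.894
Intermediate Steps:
h(P) = -2 (h(P) = 2 - 1*4 = 2 - 4 = -2)
V(X) = -2 + √(-9 + X) (V(X) = -2 + √(X - 9) = -2 + √(-9 + X))
M = 17325/2 (M = -3 + ((80 + 79)*(111 - 2))/2 = -3 + (159*109)/2 = -3 + (½)*17331 = -3 + 17331/2 = 17325/2 ≈ 8662.5)
W(n, S) = -127/142 (W(n, S) = 127*(-1/142) = -127/142)
c(-4*(-6) - 2) - W(M, V(15)) = (-4*(-6) - 2) - 1*(-127/142) = (24 - 2) + 127/142 = 22 + 127/142 = 3251/142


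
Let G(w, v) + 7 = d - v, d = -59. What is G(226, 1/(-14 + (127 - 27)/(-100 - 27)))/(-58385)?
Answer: 123821/109647030 ≈ 0.0011293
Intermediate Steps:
G(w, v) = -66 - v (G(w, v) = -7 + (-59 - v) = -66 - v)
G(226, 1/(-14 + (127 - 27)/(-100 - 27)))/(-58385) = (-66 - 1/(-14 + (127 - 27)/(-100 - 27)))/(-58385) = (-66 - 1/(-14 + 100/(-127)))*(-1/58385) = (-66 - 1/(-14 + 100*(-1/127)))*(-1/58385) = (-66 - 1/(-14 - 100/127))*(-1/58385) = (-66 - 1/(-1878/127))*(-1/58385) = (-66 - 1*(-127/1878))*(-1/58385) = (-66 + 127/1878)*(-1/58385) = -123821/1878*(-1/58385) = 123821/109647030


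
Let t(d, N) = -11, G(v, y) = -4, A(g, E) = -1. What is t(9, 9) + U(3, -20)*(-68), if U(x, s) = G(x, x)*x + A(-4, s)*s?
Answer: -555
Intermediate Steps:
U(x, s) = -s - 4*x (U(x, s) = -4*x - s = -s - 4*x)
t(9, 9) + U(3, -20)*(-68) = -11 + (-1*(-20) - 4*3)*(-68) = -11 + (20 - 12)*(-68) = -11 + 8*(-68) = -11 - 544 = -555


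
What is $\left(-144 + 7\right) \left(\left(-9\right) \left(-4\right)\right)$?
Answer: $-4932$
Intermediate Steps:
$\left(-144 + 7\right) \left(\left(-9\right) \left(-4\right)\right) = \left(-137\right) 36 = -4932$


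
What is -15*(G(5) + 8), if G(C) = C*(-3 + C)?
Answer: -270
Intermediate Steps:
-15*(G(5) + 8) = -15*(5*(-3 + 5) + 8) = -15*(5*2 + 8) = -15*(10 + 8) = -15*18 = -270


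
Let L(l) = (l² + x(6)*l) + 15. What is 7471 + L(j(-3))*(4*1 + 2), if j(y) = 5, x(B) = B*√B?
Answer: 7711 + 180*√6 ≈ 8151.9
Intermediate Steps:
x(B) = B^(3/2)
L(l) = 15 + l² + 6*l*√6 (L(l) = (l² + 6^(3/2)*l) + 15 = (l² + (6*√6)*l) + 15 = (l² + 6*l*√6) + 15 = 15 + l² + 6*l*√6)
7471 + L(j(-3))*(4*1 + 2) = 7471 + (15 + 5² + 6*5*√6)*(4*1 + 2) = 7471 + (15 + 25 + 30*√6)*(4 + 2) = 7471 + (40 + 30*√6)*6 = 7471 + (240 + 180*√6) = 7711 + 180*√6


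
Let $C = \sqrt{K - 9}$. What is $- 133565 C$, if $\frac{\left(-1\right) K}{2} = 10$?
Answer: $- 133565 i \sqrt{29} \approx - 7.1927 \cdot 10^{5} i$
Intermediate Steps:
$K = -20$ ($K = \left(-2\right) 10 = -20$)
$C = i \sqrt{29}$ ($C = \sqrt{-20 - 9} = \sqrt{-29} = i \sqrt{29} \approx 5.3852 i$)
$- 133565 C = - 133565 i \sqrt{29}$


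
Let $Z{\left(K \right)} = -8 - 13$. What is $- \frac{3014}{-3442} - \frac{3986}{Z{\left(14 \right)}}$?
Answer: $\frac{6891553}{36141} \approx 190.69$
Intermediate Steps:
$Z{\left(K \right)} = -21$
$- \frac{3014}{-3442} - \frac{3986}{Z{\left(14 \right)}} = - \frac{3014}{-3442} - \frac{3986}{-21} = \left(-3014\right) \left(- \frac{1}{3442}\right) - - \frac{3986}{21} = \frac{1507}{1721} + \frac{3986}{21} = \frac{6891553}{36141}$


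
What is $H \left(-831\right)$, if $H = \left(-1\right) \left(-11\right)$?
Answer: $-9141$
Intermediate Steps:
$H = 11$
$H \left(-831\right) = 11 \left(-831\right) = -9141$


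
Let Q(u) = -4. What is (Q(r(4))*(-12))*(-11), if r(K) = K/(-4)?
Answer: -528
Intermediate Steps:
r(K) = -K/4 (r(K) = K*(-¼) = -K/4)
(Q(r(4))*(-12))*(-11) = -4*(-12)*(-11) = 48*(-11) = -528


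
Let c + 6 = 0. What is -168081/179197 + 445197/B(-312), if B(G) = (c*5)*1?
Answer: -26594336413/1791970 ≈ -14841.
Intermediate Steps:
c = -6 (c = -6 + 0 = -6)
B(G) = -30 (B(G) = -6*5*1 = -30*1 = -30)
-168081/179197 + 445197/B(-312) = -168081/179197 + 445197/(-30) = -168081*1/179197 + 445197*(-1/30) = -168081/179197 - 148399/10 = -26594336413/1791970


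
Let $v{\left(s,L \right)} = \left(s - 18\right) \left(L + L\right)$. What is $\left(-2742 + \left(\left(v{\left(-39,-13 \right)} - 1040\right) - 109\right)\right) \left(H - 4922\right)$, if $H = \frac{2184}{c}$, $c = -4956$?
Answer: $\frac{699631416}{59} \approx 1.1858 \cdot 10^{7}$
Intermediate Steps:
$H = - \frac{26}{59}$ ($H = \frac{2184}{-4956} = 2184 \left(- \frac{1}{4956}\right) = - \frac{26}{59} \approx -0.44068$)
$v{\left(s,L \right)} = 2 L \left(-18 + s\right)$ ($v{\left(s,L \right)} = \left(-18 + s\right) 2 L = 2 L \left(-18 + s\right)$)
$\left(-2742 + \left(\left(v{\left(-39,-13 \right)} - 1040\right) - 109\right)\right) \left(H - 4922\right) = \left(-2742 - \left(1149 + 26 \left(-18 - 39\right)\right)\right) \left(- \frac{26}{59} - 4922\right) = \left(-2742 - \left(1149 - 1482\right)\right) \left(- \frac{290424}{59}\right) = \left(-2742 + \left(\left(1482 - 1040\right) - 109\right)\right) \left(- \frac{290424}{59}\right) = \left(-2742 + \left(442 - 109\right)\right) \left(- \frac{290424}{59}\right) = \left(-2742 + 333\right) \left(- \frac{290424}{59}\right) = \left(-2409\right) \left(- \frac{290424}{59}\right) = \frac{699631416}{59}$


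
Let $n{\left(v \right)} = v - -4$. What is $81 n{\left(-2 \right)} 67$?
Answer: $10854$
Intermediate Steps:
$n{\left(v \right)} = 4 + v$ ($n{\left(v \right)} = v + 4 = 4 + v$)
$81 n{\left(-2 \right)} 67 = 81 \left(4 - 2\right) 67 = 81 \cdot 2 \cdot 67 = 162 \cdot 67 = 10854$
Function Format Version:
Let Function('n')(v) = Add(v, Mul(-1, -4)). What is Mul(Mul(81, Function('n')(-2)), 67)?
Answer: 10854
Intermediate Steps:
Function('n')(v) = Add(4, v) (Function('n')(v) = Add(v, 4) = Add(4, v))
Mul(Mul(81, Function('n')(-2)), 67) = Mul(Mul(81, Add(4, -2)), 67) = Mul(Mul(81, 2), 67) = Mul(162, 67) = 10854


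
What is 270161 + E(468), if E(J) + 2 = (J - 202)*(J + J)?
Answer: 519135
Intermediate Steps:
E(J) = -2 + 2*J*(-202 + J) (E(J) = -2 + (J - 202)*(J + J) = -2 + (-202 + J)*(2*J) = -2 + 2*J*(-202 + J))
270161 + E(468) = 270161 + (-2 - 404*468 + 2*468²) = 270161 + (-2 - 189072 + 2*219024) = 270161 + (-2 - 189072 + 438048) = 270161 + 248974 = 519135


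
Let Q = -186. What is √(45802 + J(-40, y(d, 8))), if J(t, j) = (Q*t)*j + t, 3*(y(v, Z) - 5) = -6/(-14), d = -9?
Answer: √4117218/7 ≈ 289.87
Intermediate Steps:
y(v, Z) = 36/7 (y(v, Z) = 5 + (-6/(-14))/3 = 5 + (-6*(-1/14))/3 = 5 + (⅓)*(3/7) = 5 + ⅐ = 36/7)
J(t, j) = t - 186*j*t (J(t, j) = (-186*t)*j + t = -186*j*t + t = t - 186*j*t)
√(45802 + J(-40, y(d, 8))) = √(45802 - 40*(1 - 186*36/7)) = √(45802 - 40*(1 - 6696/7)) = √(45802 - 40*(-6689/7)) = √(45802 + 267560/7) = √(588174/7) = √4117218/7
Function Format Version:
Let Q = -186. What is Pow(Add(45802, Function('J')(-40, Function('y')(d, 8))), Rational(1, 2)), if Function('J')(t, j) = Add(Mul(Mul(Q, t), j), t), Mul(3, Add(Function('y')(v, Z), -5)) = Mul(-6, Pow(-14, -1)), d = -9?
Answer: Mul(Rational(1, 7), Pow(4117218, Rational(1, 2))) ≈ 289.87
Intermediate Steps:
Function('y')(v, Z) = Rational(36, 7) (Function('y')(v, Z) = Add(5, Mul(Rational(1, 3), Mul(-6, Pow(-14, -1)))) = Add(5, Mul(Rational(1, 3), Mul(-6, Rational(-1, 14)))) = Add(5, Mul(Rational(1, 3), Rational(3, 7))) = Add(5, Rational(1, 7)) = Rational(36, 7))
Function('J')(t, j) = Add(t, Mul(-186, j, t)) (Function('J')(t, j) = Add(Mul(Mul(-186, t), j), t) = Add(Mul(-186, j, t), t) = Add(t, Mul(-186, j, t)))
Pow(Add(45802, Function('J')(-40, Function('y')(d, 8))), Rational(1, 2)) = Pow(Add(45802, Mul(-40, Add(1, Mul(-186, Rational(36, 7))))), Rational(1, 2)) = Pow(Add(45802, Mul(-40, Add(1, Rational(-6696, 7)))), Rational(1, 2)) = Pow(Add(45802, Mul(-40, Rational(-6689, 7))), Rational(1, 2)) = Pow(Add(45802, Rational(267560, 7)), Rational(1, 2)) = Pow(Rational(588174, 7), Rational(1, 2)) = Mul(Rational(1, 7), Pow(4117218, Rational(1, 2)))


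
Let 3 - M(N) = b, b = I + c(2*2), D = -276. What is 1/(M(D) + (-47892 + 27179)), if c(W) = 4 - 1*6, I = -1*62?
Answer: -1/20646 ≈ -4.8436e-5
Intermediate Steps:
I = -62
c(W) = -2 (c(W) = 4 - 6 = -2)
b = -64 (b = -62 - 2 = -64)
M(N) = 67 (M(N) = 3 - 1*(-64) = 3 + 64 = 67)
1/(M(D) + (-47892 + 27179)) = 1/(67 + (-47892 + 27179)) = 1/(67 - 20713) = 1/(-20646) = -1/20646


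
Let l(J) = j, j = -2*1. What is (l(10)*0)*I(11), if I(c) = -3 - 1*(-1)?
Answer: 0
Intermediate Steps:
j = -2
I(c) = -2 (I(c) = -3 + 1 = -2)
l(J) = -2
(l(10)*0)*I(11) = -2*0*(-2) = 0*(-2) = 0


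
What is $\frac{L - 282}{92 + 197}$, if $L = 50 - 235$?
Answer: $- \frac{467}{289} \approx -1.6159$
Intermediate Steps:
$L = -185$ ($L = 50 - 235 = -185$)
$\frac{L - 282}{92 + 197} = \frac{-185 - 282}{92 + 197} = - \frac{467}{289}$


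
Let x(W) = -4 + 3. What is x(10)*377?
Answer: -377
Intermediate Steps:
x(W) = -1
x(10)*377 = -1*377 = -377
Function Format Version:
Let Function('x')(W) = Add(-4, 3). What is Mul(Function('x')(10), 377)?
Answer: -377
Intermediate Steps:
Function('x')(W) = -1
Mul(Function('x')(10), 377) = Mul(-1, 377) = -377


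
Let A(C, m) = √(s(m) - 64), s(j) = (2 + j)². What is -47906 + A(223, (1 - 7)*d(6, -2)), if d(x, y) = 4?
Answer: -47906 + 2*√105 ≈ -47886.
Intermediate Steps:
A(C, m) = √(-64 + (2 + m)²) (A(C, m) = √((2 + m)² - 64) = √(-64 + (2 + m)²))
-47906 + A(223, (1 - 7)*d(6, -2)) = -47906 + √(-64 + (2 + (1 - 7)*4)²) = -47906 + √(-64 + (2 - 6*4)²) = -47906 + √(-64 + (2 - 24)²) = -47906 + √(-64 + (-22)²) = -47906 + √(-64 + 484) = -47906 + √420 = -47906 + 2*√105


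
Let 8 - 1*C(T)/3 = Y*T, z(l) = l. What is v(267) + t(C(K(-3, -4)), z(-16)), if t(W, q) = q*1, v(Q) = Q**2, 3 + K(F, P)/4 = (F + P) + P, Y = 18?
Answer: 71273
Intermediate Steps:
K(F, P) = -12 + 4*F + 8*P (K(F, P) = -12 + 4*((F + P) + P) = -12 + 4*(F + 2*P) = -12 + (4*F + 8*P) = -12 + 4*F + 8*P)
C(T) = 24 - 54*T
t(W, q) = q
v(267) + t(C(K(-3, -4)), z(-16)) = 267**2 - 16 = 71289 - 16 = 71273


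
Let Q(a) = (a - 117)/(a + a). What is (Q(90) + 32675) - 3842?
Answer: 576657/20 ≈ 28833.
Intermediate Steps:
Q(a) = (-117 + a)/(2*a) (Q(a) = (-117 + a)/((2*a)) = (-117 + a)*(1/(2*a)) = (-117 + a)/(2*a))
(Q(90) + 32675) - 3842 = ((½)*(-117 + 90)/90 + 32675) - 3842 = ((½)*(1/90)*(-27) + 32675) - 3842 = (-3/20 + 32675) - 3842 = 653497/20 - 3842 = 576657/20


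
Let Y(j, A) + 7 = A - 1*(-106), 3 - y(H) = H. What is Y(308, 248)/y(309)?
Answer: -347/306 ≈ -1.1340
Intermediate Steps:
y(H) = 3 - H
Y(j, A) = 99 + A (Y(j, A) = -7 + (A - 1*(-106)) = -7 + (A + 106) = -7 + (106 + A) = 99 + A)
Y(308, 248)/y(309) = (99 + 248)/(3 - 1*309) = 347/(3 - 309) = 347/(-306) = 347*(-1/306) = -347/306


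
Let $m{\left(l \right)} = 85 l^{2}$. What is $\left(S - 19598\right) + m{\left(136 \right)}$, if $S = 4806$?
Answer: $1557368$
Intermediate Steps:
$\left(S - 19598\right) + m{\left(136 \right)} = \left(4806 - 19598\right) + 85 \cdot 136^{2} = \left(4806 - 19598\right) + 85 \cdot 18496 = -14792 + 1572160 = 1557368$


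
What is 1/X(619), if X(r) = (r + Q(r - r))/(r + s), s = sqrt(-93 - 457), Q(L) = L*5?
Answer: 1 + 5*I*sqrt(22)/619 ≈ 1.0 + 0.037887*I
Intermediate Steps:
Q(L) = 5*L
s = 5*I*sqrt(22) (s = sqrt(-550) = 5*I*sqrt(22) ≈ 23.452*I)
X(r) = r/(r + 5*I*sqrt(22)) (X(r) = (r + 5*(r - r))/(r + 5*I*sqrt(22)) = (r + 5*0)/(r + 5*I*sqrt(22)) = (r + 0)/(r + 5*I*sqrt(22)) = r/(r + 5*I*sqrt(22)))
1/X(619) = 1/(619/(619 + 5*I*sqrt(22))) = 1 + 5*I*sqrt(22)/619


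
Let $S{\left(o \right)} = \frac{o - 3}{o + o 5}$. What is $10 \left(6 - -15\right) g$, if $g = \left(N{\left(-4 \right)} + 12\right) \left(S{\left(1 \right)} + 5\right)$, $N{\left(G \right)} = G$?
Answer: $7840$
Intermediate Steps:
$S{\left(o \right)} = \frac{-3 + o}{6 o}$ ($S{\left(o \right)} = \frac{-3 + o}{o + 5 o} = \frac{-3 + o}{6 o}$)
$g = \frac{112}{3}$ ($g = \left(-4 + 12\right) \left(\frac{-3 + 1}{6 \cdot 1} + 5\right) = 8 \left(\frac{1}{6} \cdot 1 \left(-2\right) + 5\right) = 8 \left(- \frac{1}{3} + 5\right) = 8 \cdot \frac{14}{3} = \frac{112}{3} \approx 37.333$)
$10 \left(6 - -15\right) g = 10 \left(6 - -15\right) \frac{112}{3} = 10 \left(6 + 15\right) \frac{112}{3} = 10 \cdot 21 \cdot \frac{112}{3} = 210 \cdot \frac{112}{3} = 7840$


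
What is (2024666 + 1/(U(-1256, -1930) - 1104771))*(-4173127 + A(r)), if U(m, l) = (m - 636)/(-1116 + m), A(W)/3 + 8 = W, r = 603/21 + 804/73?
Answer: -1414238433801369986189223/167385390515 ≈ -8.4490e+12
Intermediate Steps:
r = 20301/511 (r = 603*(1/21) + 804*(1/73) = 201/7 + 804/73 = 20301/511 ≈ 39.728)
A(W) = -24 + 3*W
U(m, l) = (-636 + m)/(-1116 + m)
(2024666 + 1/(U(-1256, -1930) - 1104771))*(-4173127 + A(r)) = (2024666 + 1/((-636 - 1256)/(-1116 - 1256) - 1104771))*(-4173127 + (-24 + 3*(20301/511))) = (2024666 + 1/(-1892/(-2372) - 1104771))*(-4173127 + (-24 + 60903/511)) = (2024666 + 1/(-1/2372*(-1892) - 1104771))*(-4173127 + 48639/511) = (2024666 + 1/(473/593 - 1104771))*(-2132419258/511) = (2024666 + 1/(-655128730/593))*(-2132419258/511) = (2024666 - 593/655128730)*(-2132419258/511) = (1326416865253587/655128730)*(-2132419258/511) = -1414238433801369986189223/167385390515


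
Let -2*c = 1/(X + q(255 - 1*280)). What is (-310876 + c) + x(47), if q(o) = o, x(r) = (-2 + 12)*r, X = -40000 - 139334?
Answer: -111348219507/358718 ≈ -3.1041e+5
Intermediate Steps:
X = -179334
x(r) = 10*r
c = 1/358718 (c = -1/(2*(-179334 + (255 - 1*280))) = -1/(2*(-179334 + (255 - 280))) = -1/(2*(-179334 - 25)) = -½/(-179359) = -½*(-1/179359) = 1/358718 ≈ 2.7877e-6)
(-310876 + c) + x(47) = (-310876 + 1/358718) + 10*47 = -111516816967/358718 + 470 = -111348219507/358718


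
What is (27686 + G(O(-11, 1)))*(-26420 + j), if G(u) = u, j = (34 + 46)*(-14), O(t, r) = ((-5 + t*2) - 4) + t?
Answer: -761315760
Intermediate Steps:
O(t, r) = -9 + 3*t (O(t, r) = ((-5 + 2*t) - 4) + t = (-9 + 2*t) + t = -9 + 3*t)
j = -1120 (j = 80*(-14) = -1120)
(27686 + G(O(-11, 1)))*(-26420 + j) = (27686 + (-9 + 3*(-11)))*(-26420 - 1120) = (27686 + (-9 - 33))*(-27540) = (27686 - 42)*(-27540) = 27644*(-27540) = -761315760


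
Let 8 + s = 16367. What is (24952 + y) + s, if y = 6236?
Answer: 47547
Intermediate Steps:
s = 16359 (s = -8 + 16367 = 16359)
(24952 + y) + s = (24952 + 6236) + 16359 = 31188 + 16359 = 47547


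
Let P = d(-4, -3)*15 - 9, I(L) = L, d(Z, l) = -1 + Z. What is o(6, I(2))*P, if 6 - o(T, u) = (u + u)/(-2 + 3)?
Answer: -168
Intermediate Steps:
o(T, u) = 6 - 2*u (o(T, u) = 6 - (u + u)/(-2 + 3) = 6 - 2*u/1 = 6 - 2*u)
P = -84 (P = (-1 - 4)*15 - 9 = -5*15 - 9 = -75 - 9 = -84)
o(6, I(2))*P = (6 - 2*2)*(-84) = (6 - 4)*(-84) = 2*(-84) = -168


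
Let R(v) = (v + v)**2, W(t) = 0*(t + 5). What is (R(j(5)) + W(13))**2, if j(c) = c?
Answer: 10000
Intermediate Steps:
W(t) = 0 (W(t) = 0*(5 + t) = 0)
R(v) = 4*v**2 (R(v) = (2*v)**2 = 4*v**2)
(R(j(5)) + W(13))**2 = (4*5**2 + 0)**2 = (4*25 + 0)**2 = (100 + 0)**2 = 100**2 = 10000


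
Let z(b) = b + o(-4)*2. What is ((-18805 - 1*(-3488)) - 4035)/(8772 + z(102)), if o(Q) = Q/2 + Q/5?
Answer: -48380/22171 ≈ -2.1821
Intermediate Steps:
o(Q) = 7*Q/10 (o(Q) = Q*(1/2) + Q*(1/5) = Q/2 + Q/5 = 7*Q/10)
z(b) = -28/5 + b (z(b) = b + ((7/10)*(-4))*2 = b - 14/5*2 = b - 28/5 = -28/5 + b)
((-18805 - 1*(-3488)) - 4035)/(8772 + z(102)) = ((-18805 - 1*(-3488)) - 4035)/(8772 + (-28/5 + 102)) = ((-18805 + 3488) - 4035)/(8772 + 482/5) = (-15317 - 4035)/(44342/5) = -19352*5/44342 = -48380/22171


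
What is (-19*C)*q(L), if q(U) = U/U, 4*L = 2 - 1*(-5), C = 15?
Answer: -285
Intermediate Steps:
L = 7/4 (L = (2 - 1*(-5))/4 = (2 + 5)/4 = (¼)*7 = 7/4 ≈ 1.7500)
q(U) = 1
(-19*C)*q(L) = -19*15*1 = -285*1 = -285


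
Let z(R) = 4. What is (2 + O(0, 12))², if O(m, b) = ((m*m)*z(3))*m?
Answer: 4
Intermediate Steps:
O(m, b) = 4*m³ (O(m, b) = ((m*m)*4)*m = (m²*4)*m = (4*m²)*m = 4*m³)
(2 + O(0, 12))² = (2 + 4*0³)² = (2 + 4*0)² = (2 + 0)² = 2² = 4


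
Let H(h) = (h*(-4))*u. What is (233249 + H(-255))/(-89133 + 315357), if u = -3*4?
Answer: 221009/226224 ≈ 0.97695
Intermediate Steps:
u = -12
H(h) = 48*h (H(h) = (h*(-4))*(-12) = -4*h*(-12) = 48*h)
(233249 + H(-255))/(-89133 + 315357) = (233249 + 48*(-255))/(-89133 + 315357) = (233249 - 12240)/226224 = 221009*(1/226224) = 221009/226224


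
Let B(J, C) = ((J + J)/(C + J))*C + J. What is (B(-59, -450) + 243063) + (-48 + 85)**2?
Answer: 124332757/509 ≈ 2.4427e+5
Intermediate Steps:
B(J, C) = J + 2*C*J/(C + J) (B(J, C) = ((2*J)/(C + J))*C + J = (2*J/(C + J))*C + J = 2*C*J/(C + J) + J = J + 2*C*J/(C + J))
(B(-59, -450) + 243063) + (-48 + 85)**2 = (-59*(-59 + 3*(-450))/(-450 - 59) + 243063) + (-48 + 85)**2 = (-59*(-59 - 1350)/(-509) + 243063) + 37**2 = (-59*(-1/509)*(-1409) + 243063) + 1369 = (-83131/509 + 243063) + 1369 = 123635936/509 + 1369 = 124332757/509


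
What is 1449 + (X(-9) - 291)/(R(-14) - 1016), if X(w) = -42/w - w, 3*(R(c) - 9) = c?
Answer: 4398547/3035 ≈ 1449.3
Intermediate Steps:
R(c) = 9 + c/3
X(w) = -w - 42/w
1449 + (X(-9) - 291)/(R(-14) - 1016) = 1449 + ((-1*(-9) - 42/(-9)) - 291)/((9 + (⅓)*(-14)) - 1016) = 1449 + ((9 - 42*(-⅑)) - 291)/((9 - 14/3) - 1016) = 1449 + ((9 + 14/3) - 291)/(13/3 - 1016) = 1449 + (41/3 - 291)/(-3035/3) = 1449 - 832/3*(-3/3035) = 1449 + 832/3035 = 4398547/3035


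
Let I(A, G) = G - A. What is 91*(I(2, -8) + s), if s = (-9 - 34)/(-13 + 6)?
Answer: -351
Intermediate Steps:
s = 43/7 (s = -43/(-7) = -43*(-1/7) = 43/7 ≈ 6.1429)
91*(I(2, -8) + s) = 91*((-8 - 1*2) + 43/7) = 91*((-8 - 2) + 43/7) = 91*(-10 + 43/7) = 91*(-27/7) = -351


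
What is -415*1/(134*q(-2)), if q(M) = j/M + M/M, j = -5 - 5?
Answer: -415/804 ≈ -0.51617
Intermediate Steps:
j = -10
q(M) = 1 - 10/M (q(M) = -10/M + M/M = -10/M + 1 = 1 - 10/M)
-415*1/(134*q(-2)) = -415*(-1/(67*(-10 - 2))) = -415/(134*(-1/2*(-12))) = -415/(134*6) = -415/804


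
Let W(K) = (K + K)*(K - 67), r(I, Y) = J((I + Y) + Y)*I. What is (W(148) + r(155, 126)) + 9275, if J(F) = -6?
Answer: 32321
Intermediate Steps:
r(I, Y) = -6*I
W(K) = 2*K*(-67 + K) (W(K) = (2*K)*(-67 + K) = 2*K*(-67 + K))
(W(148) + r(155, 126)) + 9275 = (2*148*(-67 + 148) - 6*155) + 9275 = (2*148*81 - 930) + 9275 = (23976 - 930) + 9275 = 23046 + 9275 = 32321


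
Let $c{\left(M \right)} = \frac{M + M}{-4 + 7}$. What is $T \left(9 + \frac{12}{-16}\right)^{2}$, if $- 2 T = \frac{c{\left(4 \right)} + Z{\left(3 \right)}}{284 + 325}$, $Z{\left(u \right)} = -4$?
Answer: $\frac{121}{1624} \approx 0.074507$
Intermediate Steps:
$c{\left(M \right)} = \frac{2 M}{3}$
$T = \frac{2}{1827}$ ($T = - \frac{\left(\frac{2}{3} \cdot 4 - 4\right) \frac{1}{284 + 325}}{2} = - \frac{\left(\frac{8}{3} - 4\right) \frac{1}{609}}{2} = - \frac{\left(- \frac{4}{3}\right) \frac{1}{609}}{2} = \left(- \frac{1}{2}\right) \left(- \frac{4}{1827}\right) = \frac{2}{1827} \approx 0.0010947$)
$T \left(9 + \frac{12}{-16}\right)^{2} = \frac{2 \left(9 + \frac{12}{-16}\right)^{2}}{1827} = \frac{2 \left(9 + 12 \left(- \frac{1}{16}\right)\right)^{2}}{1827} = \frac{2 \left(9 - \frac{3}{4}\right)^{2}}{1827} = \frac{2 \left(\frac{33}{4}\right)^{2}}{1827} = \frac{2}{1827} \cdot \frac{1089}{16} = \frac{121}{1624}$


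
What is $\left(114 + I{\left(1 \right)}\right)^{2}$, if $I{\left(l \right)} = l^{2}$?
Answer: $13225$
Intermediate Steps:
$\left(114 + I{\left(1 \right)}\right)^{2} = \left(114 + 1^{2}\right)^{2} = \left(114 + 1\right)^{2} = 115^{2} = 13225$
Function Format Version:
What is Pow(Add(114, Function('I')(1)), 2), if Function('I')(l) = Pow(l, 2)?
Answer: 13225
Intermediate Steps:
Pow(Add(114, Function('I')(1)), 2) = Pow(Add(114, Pow(1, 2)), 2) = Pow(Add(114, 1), 2) = Pow(115, 2) = 13225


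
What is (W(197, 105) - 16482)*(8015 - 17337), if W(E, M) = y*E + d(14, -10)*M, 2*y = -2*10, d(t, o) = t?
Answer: 158306204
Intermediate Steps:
y = -10 (y = (-2*10)/2 = (½)*(-20) = -10)
W(E, M) = -10*E + 14*M
(W(197, 105) - 16482)*(8015 - 17337) = ((-10*197 + 14*105) - 16482)*(8015 - 17337) = ((-1970 + 1470) - 16482)*(-9322) = (-500 - 16482)*(-9322) = -16982*(-9322) = 158306204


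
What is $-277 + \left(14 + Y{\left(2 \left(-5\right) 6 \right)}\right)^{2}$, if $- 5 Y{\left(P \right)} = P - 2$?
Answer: $\frac{10499}{25} \approx 419.96$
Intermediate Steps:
$Y{\left(P \right)} = \frac{2}{5} - \frac{P}{5}$ ($Y{\left(P \right)} = - \frac{P - 2}{5} = - \frac{-2 + P}{5} = \frac{2}{5} - \frac{P}{5}$)
$-277 + \left(14 + Y{\left(2 \left(-5\right) 6 \right)}\right)^{2} = -277 + \left(14 - \left(- \frac{2}{5} + \frac{2 \left(-5\right) 6}{5}\right)\right)^{2} = -277 + \left(14 - \left(- \frac{2}{5} + \frac{\left(-10\right) 6}{5}\right)\right)^{2} = -277 + \left(14 + \left(\frac{2}{5} - -12\right)\right)^{2} = -277 + \left(14 + \left(\frac{2}{5} + 12\right)\right)^{2} = -277 + \left(14 + \frac{62}{5}\right)^{2} = -277 + \left(\frac{132}{5}\right)^{2} = -277 + \frac{17424}{25} = \frac{10499}{25}$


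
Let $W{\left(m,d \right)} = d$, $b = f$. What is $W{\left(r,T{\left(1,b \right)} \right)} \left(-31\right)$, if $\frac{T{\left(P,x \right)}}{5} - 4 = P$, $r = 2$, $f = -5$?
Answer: $-775$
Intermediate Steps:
$b = -5$
$T{\left(P,x \right)} = 20 + 5 P$
$W{\left(r,T{\left(1,b \right)} \right)} \left(-31\right) = \left(20 + 5 \cdot 1\right) \left(-31\right) = \left(20 + 5\right) \left(-31\right) = 25 \left(-31\right) = -775$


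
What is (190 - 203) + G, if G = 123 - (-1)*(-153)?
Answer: -43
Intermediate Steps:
G = -30 (G = 123 - 1*153 = 123 - 153 = -30)
(190 - 203) + G = (190 - 203) - 30 = -13 - 30 = -43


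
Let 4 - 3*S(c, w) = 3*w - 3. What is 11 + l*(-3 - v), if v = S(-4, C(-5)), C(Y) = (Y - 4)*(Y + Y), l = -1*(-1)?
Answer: 287/3 ≈ 95.667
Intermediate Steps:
l = 1
C(Y) = 2*Y*(-4 + Y) (C(Y) = (-4 + Y)*(2*Y) = 2*Y*(-4 + Y))
S(c, w) = 7/3 - w (S(c, w) = 4/3 - (3*w - 3)/3 = 4/3 - (-3 + 3*w)/3 = 4/3 + (1 - w) = 7/3 - w)
v = -263/3 (v = 7/3 - 2*(-5)*(-4 - 5) = 7/3 - 2*(-5)*(-9) = 7/3 - 1*90 = 7/3 - 90 = -263/3 ≈ -87.667)
11 + l*(-3 - v) = 11 + 1*(-3 - 1*(-263/3)) = 11 + 1*(-3 + 263/3) = 11 + 1*(254/3) = 11 + 254/3 = 287/3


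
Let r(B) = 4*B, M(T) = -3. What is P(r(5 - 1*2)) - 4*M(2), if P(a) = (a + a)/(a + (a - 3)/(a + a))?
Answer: 460/33 ≈ 13.939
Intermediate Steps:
P(a) = 2*a/(a + (-3 + a)/(2*a)) (P(a) = (2*a)/(a + (-3 + a)/((2*a))) = (2*a)/(a + (-3 + a)*(1/(2*a))) = (2*a)/(a + (-3 + a)/(2*a)) = 2*a/(a + (-3 + a)/(2*a)))
P(r(5 - 1*2)) - 4*M(2) = 4*(4*(5 - 1*2))²/(-3 + 4*(5 - 1*2) + 2*(4*(5 - 1*2))²) - 4*(-3) = 4*(4*(5 - 2))²/(-3 + 4*(5 - 2) + 2*(4*(5 - 2))²) + 12 = 4*(4*3)²/(-3 + 4*3 + 2*(4*3)²) + 12 = 4*12²/(-3 + 12 + 2*12²) + 12 = 4*144/(-3 + 12 + 2*144) + 12 = 4*144/(-3 + 12 + 288) + 12 = 4*144/297 + 12 = 4*144*(1/297) + 12 = 64/33 + 12 = 460/33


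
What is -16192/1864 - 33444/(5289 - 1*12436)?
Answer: -6673076/1665251 ≈ -4.0072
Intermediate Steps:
-16192/1864 - 33444/(5289 - 1*12436) = -16192*1/1864 - 33444/(5289 - 12436) = -2024/233 - 33444/(-7147) = -2024/233 - 33444*(-1/7147) = -2024/233 + 33444/7147 = -6673076/1665251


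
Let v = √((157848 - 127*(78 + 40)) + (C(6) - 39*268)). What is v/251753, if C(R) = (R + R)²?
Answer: √132554/251753 ≈ 0.0014462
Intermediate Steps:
C(R) = 4*R² (C(R) = (2*R)² = 4*R²)
v = √132554 (v = √((157848 - 127*(78 + 40)) + (4*6² - 39*268)) = √((157848 - 127*118) + (4*36 - 10452)) = √((157848 - 1*14986) + (144 - 10452)) = √((157848 - 14986) - 10308) = √(142862 - 10308) = √132554 ≈ 364.08)
v/251753 = √132554/251753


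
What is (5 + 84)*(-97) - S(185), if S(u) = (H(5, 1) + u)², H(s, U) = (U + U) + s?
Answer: -45497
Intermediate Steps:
H(s, U) = s + 2*U (H(s, U) = 2*U + s = s + 2*U)
S(u) = (7 + u)² (S(u) = ((5 + 2*1) + u)² = ((5 + 2) + u)² = (7 + u)²)
(5 + 84)*(-97) - S(185) = (5 + 84)*(-97) - (7 + 185)² = 89*(-97) - 1*192² = -8633 - 1*36864 = -8633 - 36864 = -45497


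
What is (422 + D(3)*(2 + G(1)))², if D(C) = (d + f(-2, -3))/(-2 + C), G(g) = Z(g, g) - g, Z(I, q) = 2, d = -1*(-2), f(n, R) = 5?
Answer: 196249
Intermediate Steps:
d = 2
G(g) = 2 - g
D(C) = 7/(-2 + C) (D(C) = (2 + 5)/(-2 + C) = 7/(-2 + C))
(422 + D(3)*(2 + G(1)))² = (422 + (7/(-2 + 3))*(2 + (2 - 1*1)))² = (422 + (7/1)*(2 + (2 - 1)))² = (422 + (7*1)*(2 + 1))² = (422 + 7*3)² = (422 + 21)² = 443² = 196249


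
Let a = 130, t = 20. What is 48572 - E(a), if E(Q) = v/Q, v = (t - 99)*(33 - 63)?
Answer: 631199/13 ≈ 48554.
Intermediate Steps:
v = 2370 (v = (20 - 99)*(33 - 63) = -79*(-30) = 2370)
E(Q) = 2370/Q
48572 - E(a) = 48572 - 2370/130 = 48572 - 1*237/13 = 48572 - 237/13 = 631199/13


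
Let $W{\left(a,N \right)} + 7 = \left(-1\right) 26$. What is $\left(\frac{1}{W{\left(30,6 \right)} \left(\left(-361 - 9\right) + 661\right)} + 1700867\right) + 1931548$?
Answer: $\frac{34882081244}{9603} \approx 3.6324 \cdot 10^{6}$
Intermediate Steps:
$W{\left(a,N \right)} = -33$ ($W{\left(a,N \right)} = -7 - 26 = -33$)
$\left(\frac{1}{W{\left(30,6 \right)} \left(\left(-361 - 9\right) + 661\right)} + 1700867\right) + 1931548 = \left(\frac{1}{\left(-33\right) \left(\left(-361 - 9\right) + 661\right)} + 1700867\right) + 1931548 = \left(\frac{1}{\left(-33\right) \left(-370 + 661\right)} + 1700867\right) + 1931548 = \left(\frac{1}{\left(-33\right) 291} + 1700867\right) + 1931548 = \left(\frac{1}{-9603} + 1700867\right) + 1931548 = \left(- \frac{1}{9603} + 1700867\right) + 1931548 = \frac{16333425800}{9603} + 1931548 = \frac{34882081244}{9603}$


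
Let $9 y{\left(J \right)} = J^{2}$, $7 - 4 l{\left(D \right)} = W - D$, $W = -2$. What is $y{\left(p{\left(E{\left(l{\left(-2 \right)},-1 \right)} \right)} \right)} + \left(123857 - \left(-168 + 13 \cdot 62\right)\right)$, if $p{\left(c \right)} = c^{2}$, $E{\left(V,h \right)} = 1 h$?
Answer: $\frac{1108972}{9} \approx 1.2322 \cdot 10^{5}$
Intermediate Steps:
$l{\left(D \right)} = \frac{9}{4} + \frac{D}{4}$ ($l{\left(D \right)} = \frac{7}{4} - \frac{-2 - D}{4} = \frac{7}{4} + \left(\frac{1}{2} + \frac{D}{4}\right) = \frac{9}{4} + \frac{D}{4}$)
$E{\left(V,h \right)} = h$
$y{\left(J \right)} = \frac{J^{2}}{9}$
$y{\left(p{\left(E{\left(l{\left(-2 \right)},-1 \right)} \right)} \right)} + \left(123857 - \left(-168 + 13 \cdot 62\right)\right) = \frac{\left(\left(-1\right)^{2}\right)^{2}}{9} + \left(123857 - \left(-168 + 13 \cdot 62\right)\right) = \frac{1^{2}}{9} + \left(123857 - \left(-168 + 806\right)\right) = \frac{1}{9} \cdot 1 + \left(123857 - 638\right) = \frac{1}{9} + \left(123857 - 638\right) = \frac{1}{9} + 123219 = \frac{1108972}{9}$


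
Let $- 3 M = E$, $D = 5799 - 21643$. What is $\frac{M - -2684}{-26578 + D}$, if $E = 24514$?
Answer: $\frac{8231}{63633} \approx 0.12935$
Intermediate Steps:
$D = -15844$
$M = - \frac{24514}{3}$ ($M = \left(- \frac{1}{3}\right) 24514 = - \frac{24514}{3} \approx -8171.3$)
$\frac{M - -2684}{-26578 + D} = \frac{- \frac{24514}{3} - -2684}{-26578 - 15844} = \frac{- \frac{24514}{3} + 2684}{-42422} = \left(- \frac{16462}{3}\right) \left(- \frac{1}{42422}\right) = \frac{8231}{63633}$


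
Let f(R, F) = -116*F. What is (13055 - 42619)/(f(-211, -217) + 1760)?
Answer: -7391/6733 ≈ -1.0977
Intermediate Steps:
(13055 - 42619)/(f(-211, -217) + 1760) = (13055 - 42619)/(-116*(-217) + 1760) = -29564/(25172 + 1760) = -29564/26932 = -29564*1/26932 = -7391/6733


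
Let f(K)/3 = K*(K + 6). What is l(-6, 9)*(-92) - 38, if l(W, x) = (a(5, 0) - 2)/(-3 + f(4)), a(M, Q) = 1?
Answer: -4354/117 ≈ -37.214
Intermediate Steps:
f(K) = 3*K*(6 + K) (f(K) = 3*(K*(K + 6)) = 3*(K*(6 + K)) = 3*K*(6 + K))
l(W, x) = -1/117 (l(W, x) = (1 - 2)/(-3 + 3*4*(6 + 4)) = -1/(-3 + 3*4*10) = -1/(-3 + 120) = -1/117)
l(-6, 9)*(-92) - 38 = -1/117*(-92) - 38 = 92/117 - 38 = -4354/117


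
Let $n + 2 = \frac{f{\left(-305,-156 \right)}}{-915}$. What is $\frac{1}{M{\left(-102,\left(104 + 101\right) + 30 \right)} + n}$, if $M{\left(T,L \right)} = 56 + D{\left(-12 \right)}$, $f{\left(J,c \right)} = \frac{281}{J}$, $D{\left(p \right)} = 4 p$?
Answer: $\frac{279075}{1674731} \approx 0.16664$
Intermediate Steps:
$M{\left(T,L \right)} = 8$ ($M{\left(T,L \right)} = 56 + 4 \left(-12\right) = 56 - 48 = 8$)
$n = - \frac{557869}{279075}$ ($n = -2 + \frac{281 \frac{1}{-305}}{-915} = -2 + 281 \left(- \frac{1}{305}\right) \left(- \frac{1}{915}\right) = -2 - - \frac{281}{279075} = -2 + \frac{281}{279075} = - \frac{557869}{279075} \approx -1.999$)
$\frac{1}{M{\left(-102,\left(104 + 101\right) + 30 \right)} + n} = \frac{1}{8 - \frac{557869}{279075}} = \frac{1}{\frac{1674731}{279075}} = \frac{279075}{1674731}$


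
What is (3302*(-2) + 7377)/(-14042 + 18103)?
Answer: 773/4061 ≈ 0.19035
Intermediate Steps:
(3302*(-2) + 7377)/(-14042 + 18103) = (-6604 + 7377)/4061 = 773*(1/4061) = 773/4061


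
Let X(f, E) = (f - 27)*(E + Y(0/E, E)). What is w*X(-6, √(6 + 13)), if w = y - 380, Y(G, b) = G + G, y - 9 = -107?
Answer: 15774*√19 ≈ 68757.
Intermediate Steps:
y = -98 (y = 9 - 107 = -98)
Y(G, b) = 2*G
w = -478 (w = -98 - 380 = -478)
X(f, E) = E*(-27 + f) (X(f, E) = (f - 27)*(E + 2*(0/E)) = (-27 + f)*(E + 2*0) = (-27 + f)*(E + 0) = (-27 + f)*E = E*(-27 + f))
w*X(-6, √(6 + 13)) = -478*√(6 + 13)*(-27 - 6) = -478*√19*(-33) = -(-15774)*√19 = 15774*√19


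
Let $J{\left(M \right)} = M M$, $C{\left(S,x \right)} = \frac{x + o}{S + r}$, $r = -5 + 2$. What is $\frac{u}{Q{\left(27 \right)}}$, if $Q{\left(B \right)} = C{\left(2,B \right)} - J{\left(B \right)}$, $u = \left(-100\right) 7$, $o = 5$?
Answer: $\frac{700}{761} \approx 0.91984$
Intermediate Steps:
$r = -3$
$C{\left(S,x \right)} = \frac{5 + x}{-3 + S}$ ($C{\left(S,x \right)} = \frac{x + 5}{S - 3} = \frac{5 + x}{-3 + S}$)
$u = -700$
$J{\left(M \right)} = M^{2}$
$Q{\left(B \right)} = -5 - B - B^{2}$ ($Q{\left(B \right)} = \frac{5 + B}{-3 + 2} - B^{2} = \frac{5 + B}{-1} - B^{2} = - (5 + B) - B^{2} = \left(-5 - B\right) - B^{2} = -5 - B - B^{2}$)
$\frac{u}{Q{\left(27 \right)}} = - \frac{700}{-5 - 27 - 27^{2}} = - \frac{700}{-5 - 27 - 729} = - \frac{700}{-761} = \left(-700\right) \left(- \frac{1}{761}\right) = \frac{700}{761}$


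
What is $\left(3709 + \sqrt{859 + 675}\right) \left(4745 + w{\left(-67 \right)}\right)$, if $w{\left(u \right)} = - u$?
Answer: $17847708 + 4812 \sqrt{1534} \approx 1.8036 \cdot 10^{7}$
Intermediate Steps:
$\left(3709 + \sqrt{859 + 675}\right) \left(4745 + w{\left(-67 \right)}\right) = \left(3709 + \sqrt{859 + 675}\right) \left(4745 - -67\right) = \left(3709 + \sqrt{1534}\right) \left(4745 + 67\right) = \left(3709 + \sqrt{1534}\right) 4812 = 17847708 + 4812 \sqrt{1534}$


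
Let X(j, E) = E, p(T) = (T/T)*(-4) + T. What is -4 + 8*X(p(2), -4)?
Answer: -36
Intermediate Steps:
p(T) = -4 + T (p(T) = 1*(-4) + T = -4 + T)
-4 + 8*X(p(2), -4) = -4 + 8*(-4) = -4 - 32 = -36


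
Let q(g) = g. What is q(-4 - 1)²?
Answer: 25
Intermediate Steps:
q(-4 - 1)² = (-4 - 1)² = (-5)² = 25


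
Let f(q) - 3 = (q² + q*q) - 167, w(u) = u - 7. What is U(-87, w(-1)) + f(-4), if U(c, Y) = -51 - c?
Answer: -96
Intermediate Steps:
w(u) = -7 + u
f(q) = -164 + 2*q² (f(q) = 3 + ((q² + q*q) - 167) = 3 + ((q² + q²) - 167) = 3 + (2*q² - 167) = 3 + (-167 + 2*q²) = -164 + 2*q²)
U(-87, w(-1)) + f(-4) = (-51 - 1*(-87)) + (-164 + 2*(-4)²) = (-51 + 87) + (-164 + 2*16) = 36 + (-164 + 32) = 36 - 132 = -96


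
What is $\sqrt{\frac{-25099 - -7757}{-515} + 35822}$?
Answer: $\frac{2 \sqrt{2377455270}}{515} \approx 189.36$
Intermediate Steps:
$\sqrt{\frac{-25099 - -7757}{-515} + 35822} = \sqrt{\left(-25099 + 7757\right) \left(- \frac{1}{515}\right) + 35822} = \sqrt{\left(-17342\right) \left(- \frac{1}{515}\right) + 35822} = \sqrt{\frac{17342}{515} + 35822} = \sqrt{\frac{18465672}{515}} = \frac{2 \sqrt{2377455270}}{515}$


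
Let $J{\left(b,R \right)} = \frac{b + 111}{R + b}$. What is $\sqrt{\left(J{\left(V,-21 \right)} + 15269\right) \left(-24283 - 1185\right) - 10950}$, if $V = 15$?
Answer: $1019 i \sqrt{374} \approx 19707.0 i$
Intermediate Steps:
$J{\left(b,R \right)} = \frac{111 + b}{R + b}$
$\sqrt{\left(J{\left(V,-21 \right)} + 15269\right) \left(-24283 - 1185\right) - 10950} = \sqrt{\left(\frac{111 + 15}{-21 + 15} + 15269\right) \left(-24283 - 1185\right) - 10950} = \sqrt{\left(\frac{1}{-6} \cdot 126 + 15269\right) \left(-25468\right) - 10950} = \sqrt{\left(\left(- \frac{1}{6}\right) 126 + 15269\right) \left(-25468\right) - 10950} = \sqrt{\left(-21 + 15269\right) \left(-25468\right) - 10950} = \sqrt{15248 \left(-25468\right) - 10950} = \sqrt{-388336064 - 10950} = \sqrt{-388347014} = 1019 i \sqrt{374}$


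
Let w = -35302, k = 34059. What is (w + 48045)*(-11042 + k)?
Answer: 293305631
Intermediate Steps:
(w + 48045)*(-11042 + k) = (-35302 + 48045)*(-11042 + 34059) = 12743*23017 = 293305631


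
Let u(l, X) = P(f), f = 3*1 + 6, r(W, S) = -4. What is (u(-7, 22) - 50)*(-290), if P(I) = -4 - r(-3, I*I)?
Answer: 14500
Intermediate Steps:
f = 9 (f = 3 + 6 = 9)
P(I) = 0 (P(I) = -4 - 1*(-4) = -4 + 4 = 0)
u(l, X) = 0
(u(-7, 22) - 50)*(-290) = (0 - 50)*(-290) = -50*(-290) = 14500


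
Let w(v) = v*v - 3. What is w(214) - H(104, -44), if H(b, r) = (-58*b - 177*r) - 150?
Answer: 44187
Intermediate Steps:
H(b, r) = -150 - 177*r - 58*b (H(b, r) = (-177*r - 58*b) - 150 = -150 - 177*r - 58*b)
w(v) = -3 + v² (w(v) = v² - 3 = -3 + v²)
w(214) - H(104, -44) = (-3 + 214²) - (-150 - 177*(-44) - 58*104) = (-3 + 45796) - (-150 + 7788 - 6032) = 45793 - 1*1606 = 45793 - 1606 = 44187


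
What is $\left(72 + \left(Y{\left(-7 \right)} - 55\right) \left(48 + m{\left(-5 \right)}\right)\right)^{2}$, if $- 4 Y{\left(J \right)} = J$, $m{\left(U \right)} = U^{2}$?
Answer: $\frac{232898121}{16} \approx 1.4556 \cdot 10^{7}$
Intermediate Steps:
$Y{\left(J \right)} = - \frac{J}{4}$
$\left(72 + \left(Y{\left(-7 \right)} - 55\right) \left(48 + m{\left(-5 \right)}\right)\right)^{2} = \left(72 + \left(\left(- \frac{1}{4}\right) \left(-7\right) - 55\right) \left(48 + \left(-5\right)^{2}\right)\right)^{2} = \left(72 + \left(\frac{7}{4} - 55\right) \left(48 + 25\right)\right)^{2} = \left(72 - \frac{15549}{4}\right)^{2} = \left(- \frac{15261}{4}\right)^{2} = \frac{232898121}{16}$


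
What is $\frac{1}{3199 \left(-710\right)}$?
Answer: $- \frac{1}{2271290} \approx -4.4028 \cdot 10^{-7}$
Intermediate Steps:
$\frac{1}{3199 \left(-710\right)} = \frac{1}{3199} \left(- \frac{1}{710}\right) = - \frac{1}{2271290}$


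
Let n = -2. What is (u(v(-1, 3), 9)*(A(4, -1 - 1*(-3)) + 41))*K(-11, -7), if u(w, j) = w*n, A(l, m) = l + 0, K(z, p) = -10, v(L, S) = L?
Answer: -900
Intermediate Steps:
A(l, m) = l
u(w, j) = -2*w (u(w, j) = w*(-2) = -2*w)
(u(v(-1, 3), 9)*(A(4, -1 - 1*(-3)) + 41))*K(-11, -7) = ((-2*(-1))*(4 + 41))*(-10) = (2*45)*(-10) = 90*(-10) = -900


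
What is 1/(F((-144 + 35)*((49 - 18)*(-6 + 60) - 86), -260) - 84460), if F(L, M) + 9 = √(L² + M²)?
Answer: 84469/22825896103 + 4*√1872556754/22825896103 ≈ 1.1284e-5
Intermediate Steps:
F(L, M) = -9 + √(L² + M²)
1/(F((-144 + 35)*((49 - 18)*(-6 + 60) - 86), -260) - 84460) = 1/((-9 + √(((-144 + 35)*((49 - 18)*(-6 + 60) - 86))² + (-260)²)) - 84460) = 1/((-9 + √((-109*(31*54 - 86))² + 67600)) - 84460) = 1/((-9 + √((-109*(1674 - 86))² + 67600)) - 84460) = 1/((-9 + √((-109*1588)² + 67600)) - 84460) = 1/((-9 + √((-173092)² + 67600)) - 84460) = 1/((-9 + √(29960840464 + 67600)) - 84460) = 1/((-9 + √29960908064) - 84460) = 1/((-9 + 4*√1872556754) - 84460) = 1/(-84469 + 4*√1872556754)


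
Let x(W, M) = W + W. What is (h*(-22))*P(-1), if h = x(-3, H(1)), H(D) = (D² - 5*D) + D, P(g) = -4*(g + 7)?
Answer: -3168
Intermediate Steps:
P(g) = -28 - 4*g (P(g) = -4*(7 + g) = -28 - 4*g)
H(D) = D² - 4*D
x(W, M) = 2*W
h = -6 (h = 2*(-3) = -6)
(h*(-22))*P(-1) = (-6*(-22))*(-28 - 4*(-1)) = 132*(-28 + 4) = 132*(-24) = -3168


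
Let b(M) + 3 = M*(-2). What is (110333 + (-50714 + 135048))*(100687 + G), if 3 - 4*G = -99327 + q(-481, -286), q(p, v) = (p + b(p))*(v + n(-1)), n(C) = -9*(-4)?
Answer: 60500362263/2 ≈ 3.0250e+10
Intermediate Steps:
n(C) = 36
b(M) = -3 - 2*M (b(M) = -3 + M*(-2) = -3 - 2*M)
q(p, v) = (-3 - p)*(36 + v) (q(p, v) = (p + (-3 - 2*p))*(v + 36) = (-3 - p)*(36 + v))
G = 109415/2 (G = ¾ - (-99327 + (-108 - 36*(-481) - 3*(-286) - 1*(-481)*(-286)))/4 = ¾ - (-99327 + (-108 + 17316 + 858 - 137566))/4 = ¾ - (-99327 - 119500)/4 = ¾ - ¼*(-218827) = ¾ + 218827/4 = 109415/2 ≈ 54708.)
(110333 + (-50714 + 135048))*(100687 + G) = (110333 + (-50714 + 135048))*(100687 + 109415/2) = (110333 + 84334)*(310789/2) = 194667*(310789/2) = 60500362263/2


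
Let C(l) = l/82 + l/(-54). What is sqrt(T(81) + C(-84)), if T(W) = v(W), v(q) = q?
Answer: sqrt(1233485)/123 ≈ 9.0295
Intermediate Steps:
T(W) = W
C(l) = -7*l/1107 (C(l) = l*(1/82) + l*(-1/54) = l/82 - l/54 = -7*l/1107)
sqrt(T(81) + C(-84)) = sqrt(81 - 7/1107*(-84)) = sqrt(81 + 196/369) = sqrt(30085/369) = sqrt(1233485)/123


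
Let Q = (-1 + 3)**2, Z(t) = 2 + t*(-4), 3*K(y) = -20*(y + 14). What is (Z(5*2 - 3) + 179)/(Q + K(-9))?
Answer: -459/88 ≈ -5.2159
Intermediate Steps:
K(y) = -280/3 - 20*y/3 (K(y) = (-20*(y + 14))/3 = (-20*(14 + y))/3 = (-280 - 20*y)/3 = -280/3 - 20*y/3)
Z(t) = 2 - 4*t
Q = 4 (Q = 2**2 = 4)
(Z(5*2 - 3) + 179)/(Q + K(-9)) = ((2 - 4*(5*2 - 3)) + 179)/(4 + (-280/3 - 20/3*(-9))) = ((2 - 4*(10 - 3)) + 179)/(4 + (-280/3 + 60)) = ((2 - 4*7) + 179)/(4 - 100/3) = ((2 - 28) + 179)/(-88/3) = (-26 + 179)*(-3/88) = 153*(-3/88) = -459/88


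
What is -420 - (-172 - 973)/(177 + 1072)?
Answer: -523435/1249 ≈ -419.08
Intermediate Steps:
-420 - (-172 - 973)/(177 + 1072) = -420 - (-1145)/1249 = -420 - 1*(-1145/1249) = -420 + 1145/1249 = -523435/1249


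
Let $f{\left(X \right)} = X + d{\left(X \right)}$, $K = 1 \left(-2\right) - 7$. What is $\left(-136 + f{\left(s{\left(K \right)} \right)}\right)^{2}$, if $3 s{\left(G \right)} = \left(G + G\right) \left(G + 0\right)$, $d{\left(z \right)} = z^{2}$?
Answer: $8031556$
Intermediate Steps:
$K = -9$ ($K = -2 - 7 = -9$)
$s{\left(G \right)} = \frac{2 G^{2}}{3}$ ($s{\left(G \right)} = \frac{\left(G + G\right) \left(G + 0\right)}{3} = \frac{2 G G}{3} = \frac{2 G^{2}}{3}$)
$f{\left(X \right)} = X + X^{2}$
$\left(-136 + f{\left(s{\left(K \right)} \right)}\right)^{2} = \left(-136 + \frac{2 \left(-9\right)^{2}}{3} \left(1 + \frac{2 \left(-9\right)^{2}}{3}\right)\right)^{2} = \left(-136 + \frac{2}{3} \cdot 81 \left(1 + \frac{2}{3} \cdot 81\right)\right)^{2} = \left(-136 + 54 \left(1 + 54\right)\right)^{2} = \left(-136 + 54 \cdot 55\right)^{2} = \left(-136 + 2970\right)^{2} = 2834^{2} = 8031556$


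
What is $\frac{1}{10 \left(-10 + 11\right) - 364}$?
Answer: $- \frac{1}{354} \approx -0.0028249$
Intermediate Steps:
$\frac{1}{10 \left(-10 + 11\right) - 364} = \frac{1}{10 \cdot 1 - 364} = \frac{1}{10 - 364} = \frac{1}{-354} = - \frac{1}{354}$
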